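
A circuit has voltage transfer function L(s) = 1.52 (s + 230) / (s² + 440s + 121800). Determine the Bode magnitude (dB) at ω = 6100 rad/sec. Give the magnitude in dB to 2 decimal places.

-72.06 dB

|j6100 + 230| = √(6100² + 230²) = 6104
|(j6100)² + 440(j6100) + 121800| = |-3.7088e+07 + j2.684e+06| = 3.719e+07
|L(j6100)| = 1.52 × 6104 / 3.719e+07 = 0.00024952
20 log₁₀(0.00024952) = -72.058 dB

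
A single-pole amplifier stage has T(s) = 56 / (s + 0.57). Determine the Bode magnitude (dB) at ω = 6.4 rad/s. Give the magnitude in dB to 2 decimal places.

18.81 dB

|j6.4 + 0.57| = √(6.4² + 0.57²) = 6.425
|T(j6.4)| = 56 / 6.425 = 8.7155
20 log₁₀(8.7155) = 18.806 dB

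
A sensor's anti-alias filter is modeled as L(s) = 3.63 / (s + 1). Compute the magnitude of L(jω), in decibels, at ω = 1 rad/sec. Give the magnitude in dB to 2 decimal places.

|j1 + 1| = √(1² + 1²) = 1.414
|L(j1)| = 3.63 / 1.414 = 2.5668
20 log₁₀(2.5668) = 8.188 dB

8.19 dB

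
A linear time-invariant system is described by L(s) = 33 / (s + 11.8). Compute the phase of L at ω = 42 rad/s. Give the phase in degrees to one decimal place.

-74.3 deg

∠(j42 + 11.8) = arctan(42/11.8) = 74.31°
∠L(j42) = −74.31° = -74.31°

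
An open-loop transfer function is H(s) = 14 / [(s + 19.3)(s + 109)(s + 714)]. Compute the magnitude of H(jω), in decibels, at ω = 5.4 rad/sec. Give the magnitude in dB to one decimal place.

-100.9 dB

|j5.4 + 19.3| = √(5.4² + 19.3²) = 20.04
|j5.4 + 109| = √(5.4² + 109²) = 109.1
|j5.4 + 714| = √(5.4² + 714²) = 714
|H(j5.4)| = 14 / (20.04 × 109.1 × 714) = 8.9647e-06
20 log₁₀(8.9647e-06) = -100.95 dB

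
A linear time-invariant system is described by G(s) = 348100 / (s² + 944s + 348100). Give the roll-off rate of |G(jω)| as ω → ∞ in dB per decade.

With 0 zeros and 2 poles, the high-frequency asymptotic slope is 20 × (0 − 2) = -40 dB/decade.

-40 dB/decade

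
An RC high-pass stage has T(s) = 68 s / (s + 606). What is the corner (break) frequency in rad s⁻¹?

The single real pole at s = −606 gives a corner at ω = 606 rad s⁻¹.

606 rad s⁻¹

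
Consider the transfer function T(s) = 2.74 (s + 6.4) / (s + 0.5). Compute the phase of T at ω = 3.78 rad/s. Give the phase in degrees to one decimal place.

-51.9°

∠(j3.78 + 6.4) = arctan(3.78/6.4) = 30.57°
∠(j3.78 + 0.5) = arctan(3.78/0.5) = 82.46°
∠T(j3.78) = 30.57° − 82.46° = -51.90°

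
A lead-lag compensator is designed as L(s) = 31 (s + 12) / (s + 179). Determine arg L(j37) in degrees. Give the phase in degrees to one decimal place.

∠(j37 + 12) = arctan(37/12) = 72.03°
∠(j37 + 179) = arctan(37/179) = 11.68°
∠L(j37) = 72.03° − 11.68° = 60.35°

60.4°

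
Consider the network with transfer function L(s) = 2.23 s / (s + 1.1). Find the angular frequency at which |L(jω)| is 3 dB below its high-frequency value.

For a single-pole high-pass, the −3 dB point is at the pole: ω = 1.1 rad/s.

1.1 rad/s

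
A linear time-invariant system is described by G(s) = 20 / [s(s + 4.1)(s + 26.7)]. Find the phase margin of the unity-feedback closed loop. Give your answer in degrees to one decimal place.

87.1 deg

Gain crossover: |G(jω)| = 1 at ω ≈ 0.183 rad/s.
∠G(j0.183) = −90° − arctan(0.183/4.1) − arctan(0.183/26.7) ≈ -92.94°
PM = 180° + (-92.94°) = 87.06°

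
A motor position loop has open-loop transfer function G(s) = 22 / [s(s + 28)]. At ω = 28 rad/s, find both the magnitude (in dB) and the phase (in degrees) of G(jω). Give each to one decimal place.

|j28 + 28| = √(28² + 28²) = 39.6
|j28| = 28
|G(j28)| = 22 / (39.6 × 28) = 0.019842
20 log₁₀(0.019842) = -34.05 dB
∠(j28 + 28) = arctan(28/28) = 45.00°
∠(j28) = 90.00°
∠G(j28) = − (45.00° + 90.00°) = -135.00°

|G| = -34.0 dB, ∠G = -135.0°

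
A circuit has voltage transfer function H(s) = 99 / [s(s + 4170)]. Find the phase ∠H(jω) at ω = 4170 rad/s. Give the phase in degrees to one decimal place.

∠(j4170 + 4170) = arctan(4170/4170) = 45.00°
∠(j4170) = 90.00°
∠H(j4170) = − (45.00° + 90.00°) = -135.00°

-135.0°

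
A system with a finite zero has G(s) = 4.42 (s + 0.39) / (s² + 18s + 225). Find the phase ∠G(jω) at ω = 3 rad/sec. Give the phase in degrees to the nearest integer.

∠(j3 + 0.39) = arctan(3/0.39) = 82.59°
∠[(j3)² + 18(j3) + 225] = ∠[216 + j54] = 14.04°
∠G(j3) = 82.59° − 14.04° = 68.56°

69°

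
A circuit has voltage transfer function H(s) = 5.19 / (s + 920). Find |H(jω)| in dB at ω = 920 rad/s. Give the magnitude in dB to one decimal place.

|j920 + 920| = √(920² + 920²) = 1301
|H(j920)| = 5.19 / 1301 = 0.003989
20 log₁₀(0.003989) = -47.98 dB

-48.0 dB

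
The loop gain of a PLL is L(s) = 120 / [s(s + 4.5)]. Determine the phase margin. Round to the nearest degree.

Gain crossover: |L(jω)| = 1 at ω ≈ 10.5 rad s⁻¹.
∠L(j10.5) = −90° − arctan(10.5/4.5) ≈ -156.81°
PM = 180° + (-156.81°) = 23.19°

23°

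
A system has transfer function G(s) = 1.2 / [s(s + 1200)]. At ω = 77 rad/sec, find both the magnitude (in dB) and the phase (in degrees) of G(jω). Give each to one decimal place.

|j77 + 1200| = √(77² + 1200²) = 1202
|j77| = 77
|G(j77)| = 1.2 / (1202 × 77) = 1.296e-05
20 log₁₀(1.296e-05) = -97.75 dB
∠(j77 + 1200) = arctan(77/1200) = 3.67°
∠(j77) = 90.00°
∠G(j77) = − (3.67° + 90.00°) = -93.67°

|G| = -97.7 dB, ∠G = -93.7°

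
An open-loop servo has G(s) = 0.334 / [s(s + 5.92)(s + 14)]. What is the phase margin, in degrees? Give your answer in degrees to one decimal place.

Gain crossover: |G(jω)| = 1 at ω ≈ 0.00403 rad/s.
∠G(j0.00403) = −90° − arctan(0.00403/5.92) − arctan(0.00403/14) ≈ -90.06°
PM = 180° + (-90.06°) = 89.94°

89.9°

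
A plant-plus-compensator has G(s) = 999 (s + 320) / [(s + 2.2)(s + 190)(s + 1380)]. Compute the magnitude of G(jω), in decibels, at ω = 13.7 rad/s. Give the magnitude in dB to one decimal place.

|j13.7 + 320| = √(13.7² + 320²) = 320.3
|j13.7 + 2.2| = √(13.7² + 2.2²) = 13.88
|j13.7 + 190| = √(13.7² + 190²) = 190.5
|j13.7 + 1380| = √(13.7² + 1380²) = 1380
|G(j13.7)| = 999 × 320.3 / (13.88 × 190.5 × 1380) = 0.087717
20 log₁₀(0.087717) = -21.14 dB

-21.1 dB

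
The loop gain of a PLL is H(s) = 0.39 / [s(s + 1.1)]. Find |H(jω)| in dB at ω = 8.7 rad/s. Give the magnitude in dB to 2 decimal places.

-45.83 dB

|j8.7 + 1.1| = √(8.7² + 1.1²) = 8.769
|j8.7| = 8.7
|H(j8.7)| = 0.39 / (8.769 × 8.7) = 0.0051119
20 log₁₀(0.0051119) = -45.828 dB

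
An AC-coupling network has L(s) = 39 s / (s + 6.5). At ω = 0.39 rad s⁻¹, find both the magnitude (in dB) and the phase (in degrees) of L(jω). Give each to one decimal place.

|L| = 7.4 dB, ∠L = 86.6°

|j0.39| = 0.39
|j0.39 + 6.5| = √(0.39² + 6.5²) = 6.512
|L(j0.39)| = 39 × 0.39 / 6.512 = 2.3358
20 log₁₀(2.3358) = 7.37 dB
∠(j0.39) = 90.00°
∠(j0.39 + 6.5) = arctan(0.39/6.5) = 3.43°
∠L(j0.39) = 90.00° − 3.43° = 86.57°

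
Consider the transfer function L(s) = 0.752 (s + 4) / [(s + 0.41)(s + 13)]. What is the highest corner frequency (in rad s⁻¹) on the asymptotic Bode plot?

Break frequencies occur at each pole and zero magnitude: 0.41 rad s⁻¹, 4 rad s⁻¹, 13 rad s⁻¹.
The highest is 13 rad s⁻¹.

13 rad s⁻¹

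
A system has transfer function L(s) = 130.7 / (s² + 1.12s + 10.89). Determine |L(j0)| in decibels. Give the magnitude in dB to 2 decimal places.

21.58 dB

L(0) = 130.7 / 10.89 = 12.002
20 log₁₀(12.002) = 21.585 dB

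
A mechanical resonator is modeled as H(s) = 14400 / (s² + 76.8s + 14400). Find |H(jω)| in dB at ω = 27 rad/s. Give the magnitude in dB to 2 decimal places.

|(j27)² + 76.8(j27) + 14400| = |13671 + j2073.6| = 1.383e+04
|H(j27)| = 14400 / 1.383e+04 = 1.0414
20 log₁₀(1.0414) = 0.352 dB

0.35 dB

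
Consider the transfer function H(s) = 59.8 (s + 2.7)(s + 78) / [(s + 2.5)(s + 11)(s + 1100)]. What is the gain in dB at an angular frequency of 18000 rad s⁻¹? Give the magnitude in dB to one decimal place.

-49.6 dB

|j18000 + 2.7| = √(18000² + 2.7²) = 1.8e+04
|j18000 + 78| = √(18000² + 78²) = 1.8e+04
|j18000 + 2.5| = √(18000² + 2.5²) = 1.8e+04
|j18000 + 11| = √(18000² + 11²) = 1.8e+04
|j18000 + 1100| = √(18000² + 1100²) = 1.803e+04
|H(j18000)| = 59.8 × 1.8e+04 × 1.8e+04 / (1.8e+04 × 1.8e+04 × 1.803e+04) = 0.0033161
20 log₁₀(0.0033161) = -49.59 dB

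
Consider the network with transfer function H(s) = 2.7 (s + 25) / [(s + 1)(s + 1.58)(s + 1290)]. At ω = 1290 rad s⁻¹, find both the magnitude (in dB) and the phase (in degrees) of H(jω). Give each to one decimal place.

|H| = -118.8 dB, ∠H = -136.0 deg

|j1290 + 25| = √(1290² + 25²) = 1290
|j1290 + 1| = √(1290² + 1²) = 1290
|j1290 + 1.58| = √(1290² + 1.58²) = 1290
|j1290 + 1290| = √(1290² + 1290²) = 1824
|H(j1290)| = 2.7 × 1290 / (1290 × 1290 × 1824) = 1.1475e-06
20 log₁₀(1.1475e-06) = -118.80 dB
∠(j1290 + 25) = arctan(1290/25) = 88.89°
∠(j1290 + 1) = arctan(1290/1) = 89.96°
∠(j1290 + 1.58) = arctan(1290/1.58) = 89.93°
∠(j1290 + 1290) = arctan(1290/1290) = 45.00°
∠H(j1290) = 88.89° − (89.96° + 89.93° + 45.00°) = -136.00°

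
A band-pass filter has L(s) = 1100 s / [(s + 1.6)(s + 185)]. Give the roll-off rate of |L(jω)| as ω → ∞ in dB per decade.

With 1 zero and 2 poles, the high-frequency asymptotic slope is 20 × (1 − 2) = -20 dB/decade.

-20 dB/decade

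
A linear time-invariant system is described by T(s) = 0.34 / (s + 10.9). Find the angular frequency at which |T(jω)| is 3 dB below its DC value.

For a single-pole low-pass, the −3 dB point is at the pole: ω = 10.9 rad/s.

10.9 rad/s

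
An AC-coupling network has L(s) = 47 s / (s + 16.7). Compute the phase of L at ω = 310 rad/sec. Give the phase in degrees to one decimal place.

3.1°

∠(j310) = 90.00°
∠(j310 + 16.7) = arctan(310/16.7) = 86.92°
∠L(j310) = 90.00° − 86.92° = 3.08°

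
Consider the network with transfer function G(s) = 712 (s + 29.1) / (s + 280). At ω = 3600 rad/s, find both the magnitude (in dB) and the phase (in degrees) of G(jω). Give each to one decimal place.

|G| = 57.0 dB, ∠G = 4.0 deg

|j3600 + 29.1| = √(3600² + 29.1²) = 3600
|j3600 + 280| = √(3600² + 280²) = 3611
|G(j3600)| = 712 × 3600 / 3611 = 709.88
20 log₁₀(709.88) = 57.02 dB
∠(j3600 + 29.1) = arctan(3600/29.1) = 89.54°
∠(j3600 + 280) = arctan(3600/280) = 85.55°
∠G(j3600) = 89.54° − 85.55° = 3.98°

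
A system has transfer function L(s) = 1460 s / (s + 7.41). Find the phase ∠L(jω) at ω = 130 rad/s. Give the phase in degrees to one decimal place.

3.3°

∠(j130) = 90.00°
∠(j130 + 7.41) = arctan(130/7.41) = 86.74°
∠L(j130) = 90.00° − 86.74° = 3.26°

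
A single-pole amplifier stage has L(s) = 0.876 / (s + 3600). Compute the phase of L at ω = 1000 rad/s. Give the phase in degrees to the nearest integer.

-16 deg

∠(j1000 + 3600) = arctan(1000/3600) = 15.52°
∠L(j1000) = −15.52° = -15.52°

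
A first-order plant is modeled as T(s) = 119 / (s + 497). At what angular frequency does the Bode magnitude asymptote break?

497 rad s⁻¹

The single real pole at s = −497 gives a corner at ω = 497 rad s⁻¹.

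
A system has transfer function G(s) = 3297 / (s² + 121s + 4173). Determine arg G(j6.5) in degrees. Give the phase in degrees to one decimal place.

∠[(j6.5)² + 121(j6.5) + 4173] = ∠[4130.8 + j786.5] = 10.78°
∠G(j6.5) = −10.78° = -10.78°

-10.8°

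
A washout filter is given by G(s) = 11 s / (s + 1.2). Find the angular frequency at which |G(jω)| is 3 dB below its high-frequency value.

1.2 rad s⁻¹

For a single-pole high-pass, the −3 dB point is at the pole: ω = 1.2 rad s⁻¹.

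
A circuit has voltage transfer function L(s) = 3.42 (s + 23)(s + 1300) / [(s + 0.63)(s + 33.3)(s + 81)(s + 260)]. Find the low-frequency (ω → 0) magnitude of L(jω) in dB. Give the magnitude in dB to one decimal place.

-12.7 dB

L(0) = 3.42 × 23 × 1300 / (0.63 × 33.3 × 81 × 260) = 0.23145
20 log₁₀(0.23145) = -12.71 dB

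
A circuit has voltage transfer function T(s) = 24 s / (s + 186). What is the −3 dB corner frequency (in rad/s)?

For a single-pole high-pass, the −3 dB point is at the pole: ω = 186 rad/s.

186 rad/s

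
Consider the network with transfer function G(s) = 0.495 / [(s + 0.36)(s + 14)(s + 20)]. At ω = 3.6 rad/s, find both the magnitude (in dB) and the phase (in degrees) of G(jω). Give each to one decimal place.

|j3.6 + 0.36| = √(3.6² + 0.36²) = 3.618
|j3.6 + 14| = √(3.6² + 14²) = 14.46
|j3.6 + 20| = √(3.6² + 20²) = 20.32
|G(j3.6)| = 0.495 / (3.618 × 14.46 × 20.32) = 0.00046575
20 log₁₀(0.00046575) = -66.64 dB
∠(j3.6 + 0.36) = arctan(3.6/0.36) = 84.29°
∠(j3.6 + 14) = arctan(3.6/14) = 14.42°
∠(j3.6 + 20) = arctan(3.6/20) = 10.20°
∠G(j3.6) = − (84.29° + 14.42° + 10.20°) = -108.91°

|G| = -66.6 dB, ∠G = -108.9°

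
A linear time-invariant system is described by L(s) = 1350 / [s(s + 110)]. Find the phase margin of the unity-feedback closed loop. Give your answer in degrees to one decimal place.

Gain crossover: |L(jω)| = 1 at ω ≈ 12.2 rad/s.
∠L(j12.2) = −90° − arctan(12.2/110) ≈ -96.33°
PM = 180° + (-96.33°) = 83.67°

83.7 deg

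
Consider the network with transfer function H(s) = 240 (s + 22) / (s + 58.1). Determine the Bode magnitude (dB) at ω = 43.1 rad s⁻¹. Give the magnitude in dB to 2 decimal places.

44.11 dB

|j43.1 + 22| = √(43.1² + 22²) = 48.39
|j43.1 + 58.1| = √(43.1² + 58.1²) = 72.34
|H(j43.1)| = 240 × 48.39 / 72.34 = 160.54
20 log₁₀(160.54) = 44.112 dB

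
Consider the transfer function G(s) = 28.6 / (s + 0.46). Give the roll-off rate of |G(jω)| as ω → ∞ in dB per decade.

-20 dB/decade

With 0 zeros and 1 pole, the high-frequency asymptotic slope is 20 × (0 − 1) = -20 dB/decade.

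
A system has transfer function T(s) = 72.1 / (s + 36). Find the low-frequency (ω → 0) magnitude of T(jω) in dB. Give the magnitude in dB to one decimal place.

6.0 dB

T(0) = 72.1 / 36 = 2.0028
20 log₁₀(2.0028) = 6.03 dB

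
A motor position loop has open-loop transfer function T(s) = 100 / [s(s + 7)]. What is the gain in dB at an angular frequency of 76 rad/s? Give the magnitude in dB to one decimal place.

|j76 + 7| = √(76² + 7²) = 76.32
|j76| = 76
|T(j76)| = 100 / (76.32 × 76) = 0.01724
20 log₁₀(0.01724) = -35.27 dB

-35.3 dB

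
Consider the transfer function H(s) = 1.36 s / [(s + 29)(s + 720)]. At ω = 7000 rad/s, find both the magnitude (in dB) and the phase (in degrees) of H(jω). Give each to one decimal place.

|H| = -74.3 dB, ∠H = -83.9°

|j7000| = 7000
|j7000 + 29| = √(7000² + 29²) = 7000
|j7000 + 720| = √(7000² + 720²) = 7037
|H(j7000)| = 1.36 × 7000 / (7000 × 7037) = 0.00019326
20 log₁₀(0.00019326) = -74.28 dB
∠(j7000) = 90.00°
∠(j7000 + 29) = arctan(7000/29) = 89.76°
∠(j7000 + 720) = arctan(7000/720) = 84.13°
∠H(j7000) = 90.00° − (89.76° + 84.13°) = -83.89°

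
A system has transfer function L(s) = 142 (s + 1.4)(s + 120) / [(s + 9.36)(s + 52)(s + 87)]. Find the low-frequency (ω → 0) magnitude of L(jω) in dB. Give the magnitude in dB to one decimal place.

L(0) = 142 × 1.4 × 120 / (9.36 × 52 × 87) = 0.56338
20 log₁₀(0.56338) = -4.98 dB

-5.0 dB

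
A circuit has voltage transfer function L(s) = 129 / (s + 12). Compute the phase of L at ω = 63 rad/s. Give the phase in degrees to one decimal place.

∠(j63 + 12) = arctan(63/12) = 79.22°
∠L(j63) = −79.22° = -79.22°

-79.2°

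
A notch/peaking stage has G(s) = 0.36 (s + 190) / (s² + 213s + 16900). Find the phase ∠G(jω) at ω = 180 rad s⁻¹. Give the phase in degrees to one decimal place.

∠(j180 + 190) = arctan(180/190) = 43.45°
∠[(j180)² + 213(j180) + 16900] = ∠[-15500 + j38340] = 112.01°
∠G(j180) = 43.45° − 112.01° = -68.56°

-68.6°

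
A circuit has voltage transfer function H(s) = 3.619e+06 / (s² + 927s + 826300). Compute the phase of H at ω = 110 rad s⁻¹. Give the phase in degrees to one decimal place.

∠[(j110)² + 927(j110) + 826300] = ∠[8.142e+05 + j1.0197e+05] = 7.14°
∠H(j110) = −7.14° = -7.14°

-7.1°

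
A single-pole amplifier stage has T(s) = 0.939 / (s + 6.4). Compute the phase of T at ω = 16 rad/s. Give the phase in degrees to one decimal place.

∠(j16 + 6.4) = arctan(16/6.4) = 68.20°
∠T(j16) = −68.20° = -68.20°

-68.2°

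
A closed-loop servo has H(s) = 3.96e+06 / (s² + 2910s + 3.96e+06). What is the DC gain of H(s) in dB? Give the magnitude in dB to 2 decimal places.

0.00 dB

H(0) = 3.96e+06 / 3.96e+06 = 1
20 log₁₀(1) = 0.000 dB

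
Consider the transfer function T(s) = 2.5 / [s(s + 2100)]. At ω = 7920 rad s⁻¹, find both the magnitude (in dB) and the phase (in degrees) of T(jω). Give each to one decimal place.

|T| = -148.3 dB, ∠T = -165.1°

|j7920 + 2100| = √(7920² + 2100²) = 8194
|j7920| = 7920
|T(j7920)| = 2.5 / (8194 × 7920) = 3.8524e-08
20 log₁₀(3.8524e-08) = -148.29 dB
∠(j7920 + 2100) = arctan(7920/2100) = 75.15°
∠(j7920) = 90.00°
∠T(j7920) = − (75.15° + 90.00°) = -165.15°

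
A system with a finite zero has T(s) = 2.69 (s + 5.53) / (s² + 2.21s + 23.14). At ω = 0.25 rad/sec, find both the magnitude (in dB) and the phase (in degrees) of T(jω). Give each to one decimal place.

|T| = -3.8 dB, ∠T = 1.2°

|j0.25 + 5.53| = √(0.25² + 5.53²) = 5.536
|(j0.25)² + 2.21(j0.25) + 23.14| = |23.078 + j0.5525| = 23.08
|T(j0.25)| = 2.69 × 5.536 / 23.08 = 0.64507
20 log₁₀(0.64507) = -3.81 dB
∠(j0.25 + 5.53) = arctan(0.25/5.53) = 2.59°
∠[(j0.25)² + 2.21(j0.25) + 23.14] = ∠[23.078 + j0.5525] = 1.37°
∠T(j0.25) = 2.59° − 1.37° = 1.22°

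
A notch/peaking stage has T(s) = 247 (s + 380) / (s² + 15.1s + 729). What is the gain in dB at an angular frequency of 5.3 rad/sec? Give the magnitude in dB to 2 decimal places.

|j5.3 + 380| = √(5.3² + 380²) = 380
|(j5.3)² + 15.1(j5.3) + 729| = |700.91 + j80.03| = 705.5
|T(j5.3)| = 247 × 380 / 705.5 = 133.06
20 log₁₀(133.06) = 42.481 dB

42.48 dB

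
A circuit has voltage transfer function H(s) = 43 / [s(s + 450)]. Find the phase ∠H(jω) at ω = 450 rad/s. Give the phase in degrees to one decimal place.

-135.0 deg

∠(j450 + 450) = arctan(450/450) = 45.00°
∠(j450) = 90.00°
∠H(j450) = − (45.00° + 90.00°) = -135.00°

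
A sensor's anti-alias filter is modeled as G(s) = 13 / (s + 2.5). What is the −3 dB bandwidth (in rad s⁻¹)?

For a single-pole low-pass, the −3 dB point is at the pole: ω = 2.5 rad s⁻¹.

2.5 rad s⁻¹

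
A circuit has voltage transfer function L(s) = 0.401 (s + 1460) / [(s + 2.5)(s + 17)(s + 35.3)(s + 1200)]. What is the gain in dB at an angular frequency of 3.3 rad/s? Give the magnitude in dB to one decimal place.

-74.3 dB

|j3.3 + 1460| = √(3.3² + 1460²) = 1460
|j3.3 + 2.5| = √(3.3² + 2.5²) = 4.14
|j3.3 + 17| = √(3.3² + 17²) = 17.32
|j3.3 + 35.3| = √(3.3² + 35.3²) = 35.45
|j3.3 + 1200| = √(3.3² + 1200²) = 1200
|L(j3.3)| = 0.401 × 1460 / (4.14 × 17.32 × 35.45 × 1200) = 0.00019194
20 log₁₀(0.00019194) = -74.34 dB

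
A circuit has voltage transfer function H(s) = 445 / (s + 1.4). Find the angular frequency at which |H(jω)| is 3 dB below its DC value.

For a single-pole low-pass, the −3 dB point is at the pole: ω = 1.4 rad/s.

1.4 rad/s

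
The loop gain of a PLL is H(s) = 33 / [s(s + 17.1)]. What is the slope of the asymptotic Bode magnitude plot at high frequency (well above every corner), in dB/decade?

-40 dB/decade

With 0 zeros and 2 poles, the high-frequency asymptotic slope is 20 × (0 − 2) = -40 dB/decade.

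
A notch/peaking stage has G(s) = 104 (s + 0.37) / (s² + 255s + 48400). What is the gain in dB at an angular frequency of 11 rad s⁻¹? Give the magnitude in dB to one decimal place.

-32.5 dB

|j11 + 0.37| = √(11² + 0.37²) = 11.01
|(j11)² + 255(j11) + 48400| = |48279 + j2805| = 4.836e+04
|G(j11)| = 104 × 11.01 / 4.836e+04 = 0.023669
20 log₁₀(0.023669) = -32.52 dB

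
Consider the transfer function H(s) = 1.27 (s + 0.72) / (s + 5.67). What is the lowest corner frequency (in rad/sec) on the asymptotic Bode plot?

0.72 rad/sec

Break frequencies occur at each pole and zero magnitude: 0.72 rad/sec, 5.67 rad/sec.
The lowest is 0.72 rad/sec.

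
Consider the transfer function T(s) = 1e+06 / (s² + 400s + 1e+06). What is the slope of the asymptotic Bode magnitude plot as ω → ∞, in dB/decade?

-40 dB/decade

With 0 zeros and 2 poles, the high-frequency asymptotic slope is 20 × (0 − 2) = -40 dB/decade.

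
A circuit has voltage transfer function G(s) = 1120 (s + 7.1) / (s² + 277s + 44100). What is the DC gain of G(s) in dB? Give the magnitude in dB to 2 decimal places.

G(0) = 1120 × 7.1 / 44100 = 0.18032
20 log₁₀(0.18032) = -14.879 dB

-14.88 dB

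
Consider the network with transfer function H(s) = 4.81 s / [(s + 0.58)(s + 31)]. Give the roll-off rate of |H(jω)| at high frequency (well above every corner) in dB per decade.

With 1 zero and 2 poles, the high-frequency asymptotic slope is 20 × (1 − 2) = -20 dB/decade.

-20 dB/decade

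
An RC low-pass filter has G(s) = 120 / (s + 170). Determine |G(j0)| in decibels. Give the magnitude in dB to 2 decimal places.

G(0) = 120 / 170 = 0.70588
20 log₁₀(0.70588) = -3.025 dB

-3.03 dB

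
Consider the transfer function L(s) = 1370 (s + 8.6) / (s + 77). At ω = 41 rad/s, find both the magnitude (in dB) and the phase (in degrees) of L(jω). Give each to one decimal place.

|j41 + 8.6| = √(41² + 8.6²) = 41.89
|j41 + 77| = √(41² + 77²) = 87.24
|L(j41)| = 1370 × 41.89 / 87.24 = 657.9
20 log₁₀(657.9) = 56.36 dB
∠(j41 + 8.6) = arctan(41/8.6) = 78.15°
∠(j41 + 77) = arctan(41/77) = 28.03°
∠L(j41) = 78.15° − 28.03° = 50.12°

|L| = 56.4 dB, ∠L = 50.1°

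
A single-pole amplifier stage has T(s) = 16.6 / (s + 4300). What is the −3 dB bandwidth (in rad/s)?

For a single-pole low-pass, the −3 dB point is at the pole: ω = 4300 rad/s.

4300 rad/s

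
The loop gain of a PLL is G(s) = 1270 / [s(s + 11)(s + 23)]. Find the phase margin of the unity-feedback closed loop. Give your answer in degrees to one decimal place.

Gain crossover: |G(jω)| = 1 at ω ≈ 4.55 rad s⁻¹.
∠G(j4.55) = −90° − arctan(4.55/11) − arctan(4.55/23) ≈ -123.66°
PM = 180° + (-123.66°) = 56.34°

56.3°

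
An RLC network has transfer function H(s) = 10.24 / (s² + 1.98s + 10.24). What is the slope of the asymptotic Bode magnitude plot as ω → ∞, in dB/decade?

-40 dB/decade

With 0 zeros and 2 poles, the high-frequency asymptotic slope is 20 × (0 − 2) = -40 dB/decade.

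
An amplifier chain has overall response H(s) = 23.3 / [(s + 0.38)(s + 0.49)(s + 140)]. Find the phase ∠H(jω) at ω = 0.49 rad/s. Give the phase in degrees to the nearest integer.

-97°

∠(j0.49 + 0.38) = arctan(0.49/0.38) = 52.21°
∠(j0.49 + 0.49) = arctan(0.49/0.49) = 45.00°
∠(j0.49 + 140) = arctan(0.49/140) = 0.20°
∠H(j0.49) = − (52.21° + 45.00° + 0.20°) = -97.41°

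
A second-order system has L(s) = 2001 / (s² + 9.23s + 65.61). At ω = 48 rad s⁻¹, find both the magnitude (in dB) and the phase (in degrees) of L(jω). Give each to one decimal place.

|(j48)² + 9.23(j48) + 65.61| = |-2238.4 + j443.04| = 2282
|L(j48)| = 2001 / 2282 = 0.87693
20 log₁₀(0.87693) = -1.14 dB
∠[(j48)² + 9.23(j48) + 65.61] = ∠[-2238.4 + j443.04] = 168.80°
∠L(j48) = −168.80° = -168.80°

|L| = -1.1 dB, ∠L = -168.8 deg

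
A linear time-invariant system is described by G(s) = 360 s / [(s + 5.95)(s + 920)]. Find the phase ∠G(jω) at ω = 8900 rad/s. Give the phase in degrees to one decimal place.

∠(j8900) = 90.00°
∠(j8900 + 5.95) = arctan(8900/5.95) = 89.96°
∠(j8900 + 920) = arctan(8900/920) = 84.10°
∠G(j8900) = 90.00° − (89.96° + 84.10°) = -84.06°

-84.1°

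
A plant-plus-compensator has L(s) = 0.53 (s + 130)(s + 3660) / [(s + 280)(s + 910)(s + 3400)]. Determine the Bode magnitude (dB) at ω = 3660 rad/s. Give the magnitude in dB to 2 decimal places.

|j3660 + 130| = √(3660² + 130²) = 3662
|j3660 + 3660| = √(3660² + 3660²) = 5176
|j3660 + 280| = √(3660² + 280²) = 3671
|j3660 + 910| = √(3660² + 910²) = 3771
|j3660 + 3400| = √(3660² + 3400²) = 4996
|L(j3660)| = 0.53 × 3662 × 5176 / (3671 × 3771 × 4996) = 0.00014527
20 log₁₀(0.00014527) = -76.756 dB

-76.76 dB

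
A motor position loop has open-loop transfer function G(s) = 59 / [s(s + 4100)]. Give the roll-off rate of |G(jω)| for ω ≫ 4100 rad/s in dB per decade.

-40 dB/decade

With 0 zeros and 2 poles, the high-frequency asymptotic slope is 20 × (0 − 2) = -40 dB/decade.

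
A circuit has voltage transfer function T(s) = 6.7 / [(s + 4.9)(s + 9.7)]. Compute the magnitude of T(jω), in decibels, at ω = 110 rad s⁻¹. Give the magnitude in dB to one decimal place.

|j110 + 4.9| = √(110² + 4.9²) = 110.1
|j110 + 9.7| = √(110² + 9.7²) = 110.4
|T(j110)| = 6.7 / (110.1 × 110.4) = 0.00055103
20 log₁₀(0.00055103) = -65.18 dB

-65.2 dB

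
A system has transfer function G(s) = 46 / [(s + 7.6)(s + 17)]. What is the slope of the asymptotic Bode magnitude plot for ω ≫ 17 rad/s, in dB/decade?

With 0 zeros and 2 poles, the high-frequency asymptotic slope is 20 × (0 − 2) = -40 dB/decade.

-40 dB/decade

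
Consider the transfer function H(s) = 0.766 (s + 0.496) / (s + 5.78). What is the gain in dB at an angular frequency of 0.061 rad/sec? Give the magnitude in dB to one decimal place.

|j0.061 + 0.496| = √(0.061² + 0.496²) = 0.4997
|j0.061 + 5.78| = √(0.061² + 5.78²) = 5.78
|H(j0.061)| = 0.766 × 0.4997 / 5.78 = 0.066224
20 log₁₀(0.066224) = -23.58 dB

-23.6 dB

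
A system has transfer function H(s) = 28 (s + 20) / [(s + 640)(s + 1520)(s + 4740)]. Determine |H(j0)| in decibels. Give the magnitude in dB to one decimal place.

-138.3 dB

H(0) = 28 × 20 / (640 × 1520 × 4740) = 1.2145e-07
20 log₁₀(1.2145e-07) = -138.31 dB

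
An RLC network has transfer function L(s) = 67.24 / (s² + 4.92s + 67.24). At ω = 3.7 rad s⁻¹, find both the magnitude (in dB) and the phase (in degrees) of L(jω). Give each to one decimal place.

|(j3.7)² + 4.92(j3.7) + 67.24| = |53.55 + j18.204| = 56.56
|L(j3.7)| = 67.24 / 56.56 = 1.1888
20 log₁₀(1.1888) = 1.50 dB
∠[(j3.7)² + 4.92(j3.7) + 67.24] = ∠[53.55 + j18.204] = 18.78°
∠L(j3.7) = −18.78° = -18.78°

|L| = 1.5 dB, ∠L = -18.8°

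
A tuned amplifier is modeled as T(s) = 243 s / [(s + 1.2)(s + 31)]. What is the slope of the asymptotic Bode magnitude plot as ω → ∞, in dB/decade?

-20 dB/decade

With 1 zero and 2 poles, the high-frequency asymptotic slope is 20 × (1 − 2) = -20 dB/decade.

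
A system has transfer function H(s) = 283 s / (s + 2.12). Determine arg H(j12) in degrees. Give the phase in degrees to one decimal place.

∠(j12) = 90.00°
∠(j12 + 2.12) = arctan(12/2.12) = 79.98°
∠H(j12) = 90.00° − 79.98° = 10.02°

10.0 deg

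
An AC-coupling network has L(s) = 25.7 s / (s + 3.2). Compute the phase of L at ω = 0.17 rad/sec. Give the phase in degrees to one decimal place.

∠(j0.17) = 90.00°
∠(j0.17 + 3.2) = arctan(0.17/3.2) = 3.04°
∠L(j0.17) = 90.00° − 3.04° = 86.96°

87.0°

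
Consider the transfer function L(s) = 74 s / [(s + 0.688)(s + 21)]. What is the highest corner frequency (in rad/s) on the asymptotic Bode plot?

21 rad/s

Break frequencies occur at each pole and zero magnitude: 0.688 rad/s, 21 rad/s.
The highest is 21 rad/s.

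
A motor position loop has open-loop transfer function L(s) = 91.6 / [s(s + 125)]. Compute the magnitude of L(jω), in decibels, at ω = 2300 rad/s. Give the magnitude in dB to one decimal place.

|j2300 + 125| = √(2300² + 125²) = 2303
|j2300| = 2300
|L(j2300)| = 91.6 / (2303 × 2300) = 1.729e-05
20 log₁₀(1.729e-05) = -95.24 dB

-95.2 dB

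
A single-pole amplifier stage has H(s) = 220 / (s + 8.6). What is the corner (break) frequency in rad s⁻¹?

The single real pole at s = −8.6 gives a corner at ω = 8.6 rad s⁻¹.

8.6 rad s⁻¹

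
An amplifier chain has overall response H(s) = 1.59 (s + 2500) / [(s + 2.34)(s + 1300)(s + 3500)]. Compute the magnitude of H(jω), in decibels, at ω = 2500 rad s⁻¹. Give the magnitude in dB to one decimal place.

|j2500 + 2500| = √(2500² + 2500²) = 3536
|j2500 + 2.34| = √(2500² + 2.34²) = 2500
|j2500 + 1300| = √(2500² + 1300²) = 2818
|j2500 + 3500| = √(2500² + 3500²) = 4301
|H(j2500)| = 1.59 × 3536 / (2500 × 2818 × 4301) = 1.8553e-07
20 log₁₀(1.8553e-07) = -134.63 dB

-134.6 dB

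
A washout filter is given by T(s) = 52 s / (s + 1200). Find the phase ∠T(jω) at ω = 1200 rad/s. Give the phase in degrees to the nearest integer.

45 deg

∠(j1200) = 90.00°
∠(j1200 + 1200) = arctan(1200/1200) = 45.00°
∠T(j1200) = 90.00° − 45.00° = 45.00°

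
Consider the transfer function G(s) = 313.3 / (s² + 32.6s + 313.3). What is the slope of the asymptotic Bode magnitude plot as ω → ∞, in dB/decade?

With 0 zeros and 2 poles, the high-frequency asymptotic slope is 20 × (0 − 2) = -40 dB/decade.

-40 dB/decade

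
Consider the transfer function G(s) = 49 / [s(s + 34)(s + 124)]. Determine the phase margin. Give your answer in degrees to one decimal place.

Gain crossover: |G(jω)| = 1 at ω ≈ 0.0116 rad/sec.
∠G(j0.0116) = −90° − arctan(0.0116/34) − arctan(0.0116/124) ≈ -90.02°
PM = 180° + (-90.02°) = 89.98°

90.0°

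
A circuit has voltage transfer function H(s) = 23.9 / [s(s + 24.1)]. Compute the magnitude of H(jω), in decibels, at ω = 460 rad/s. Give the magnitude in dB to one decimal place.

-79.0 dB

|j460 + 24.1| = √(460² + 24.1²) = 460.6
|j460| = 460
|H(j460)| = 23.9 / (460.6 × 460) = 0.00011279
20 log₁₀(0.00011279) = -78.95 dB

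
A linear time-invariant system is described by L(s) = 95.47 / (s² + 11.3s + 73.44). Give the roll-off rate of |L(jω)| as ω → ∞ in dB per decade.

-40 dB/decade

With 0 zeros and 2 poles, the high-frequency asymptotic slope is 20 × (0 − 2) = -40 dB/decade.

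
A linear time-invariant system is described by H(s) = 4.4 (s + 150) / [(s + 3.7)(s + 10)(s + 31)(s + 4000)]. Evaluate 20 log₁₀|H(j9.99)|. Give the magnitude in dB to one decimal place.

-89.4 dB

|j9.99 + 150| = √(9.99² + 150²) = 150.3
|j9.99 + 3.7| = √(9.99² + 3.7²) = 10.65
|j9.99 + 10| = √(9.99² + 10²) = 14.14
|j9.99 + 31| = √(9.99² + 31²) = 32.57
|j9.99 + 4000| = √(9.99² + 4000²) = 4000
|H(j9.99)| = 4.4 × 150.3 / (10.65 × 14.14 × 32.57 × 4000) = 3.3717e-05
20 log₁₀(3.3717e-05) = -89.44 dB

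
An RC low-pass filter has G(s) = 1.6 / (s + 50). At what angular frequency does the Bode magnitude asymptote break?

50 rad s⁻¹

The single real pole at s = −50 gives a corner at ω = 50 rad s⁻¹.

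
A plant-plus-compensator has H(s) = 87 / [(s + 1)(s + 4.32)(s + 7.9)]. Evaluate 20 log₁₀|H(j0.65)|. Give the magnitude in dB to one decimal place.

6.5 dB

|j0.65 + 1| = √(0.65² + 1²) = 1.193
|j0.65 + 4.32| = √(0.65² + 4.32²) = 4.369
|j0.65 + 7.9| = √(0.65² + 7.9²) = 7.927
|H(j0.65)| = 87 / (1.193 × 4.369 × 7.927) = 2.1065
20 log₁₀(2.1065) = 6.47 dB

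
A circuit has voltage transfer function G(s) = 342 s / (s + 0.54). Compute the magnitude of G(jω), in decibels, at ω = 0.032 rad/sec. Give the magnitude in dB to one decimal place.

|j0.032| = 0.032
|j0.032 + 0.54| = √(0.032² + 0.54²) = 0.5409
|G(j0.032)| = 342 × 0.032 / 0.5409 = 20.231
20 log₁₀(20.231) = 26.12 dB

26.1 dB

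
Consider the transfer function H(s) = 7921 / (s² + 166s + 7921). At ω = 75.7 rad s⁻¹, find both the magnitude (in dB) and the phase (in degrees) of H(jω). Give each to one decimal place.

|(j75.7)² + 166(j75.7) + 7921| = |2190.5 + j12566| = 1.276e+04
|H(j75.7)| = 7921 / 1.276e+04 = 0.62098
20 log₁₀(0.62098) = -4.14 dB
∠[(j75.7)² + 166(j75.7) + 7921] = ∠[2190.5 + j12566] = 80.11°
∠H(j75.7) = −80.11° = -80.11°

|H| = -4.1 dB, ∠H = -80.1°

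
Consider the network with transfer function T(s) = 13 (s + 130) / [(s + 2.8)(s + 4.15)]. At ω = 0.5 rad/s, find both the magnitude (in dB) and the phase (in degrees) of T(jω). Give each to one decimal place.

|j0.5 + 130| = √(0.5² + 130²) = 130
|j0.5 + 2.8| = √(0.5² + 2.8²) = 2.844
|j0.5 + 4.15| = √(0.5² + 4.15²) = 4.18
|T(j0.5)| = 13 × 130 / (2.844 × 4.18) = 142.15
20 log₁₀(142.15) = 43.05 dB
∠(j0.5 + 130) = arctan(0.5/130) = 0.22°
∠(j0.5 + 2.8) = arctan(0.5/2.8) = 10.12°
∠(j0.5 + 4.15) = arctan(0.5/4.15) = 6.87°
∠T(j0.5) = 0.22° − (10.12° + 6.87°) = -16.77°

|T| = 43.1 dB, ∠T = -16.8°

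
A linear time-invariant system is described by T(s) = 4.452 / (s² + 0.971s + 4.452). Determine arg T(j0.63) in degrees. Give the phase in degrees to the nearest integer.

∠[(j0.63)² + 0.971(j0.63) + 4.452] = ∠[4.0551 + j0.61173] = 8.58°
∠T(j0.63) = −8.58° = -8.58°

-9 deg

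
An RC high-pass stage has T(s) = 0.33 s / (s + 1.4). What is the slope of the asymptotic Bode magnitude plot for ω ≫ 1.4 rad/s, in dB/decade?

With 1 zero and 1 pole, the high-frequency asymptotic slope is 20 × (1 − 1) = 0 dB/decade.

0 dB/decade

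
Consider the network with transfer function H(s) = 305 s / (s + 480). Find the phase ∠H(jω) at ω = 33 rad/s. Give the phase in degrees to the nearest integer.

86°

∠(j33) = 90.00°
∠(j33 + 480) = arctan(33/480) = 3.93°
∠H(j33) = 90.00° − 3.93° = 86.07°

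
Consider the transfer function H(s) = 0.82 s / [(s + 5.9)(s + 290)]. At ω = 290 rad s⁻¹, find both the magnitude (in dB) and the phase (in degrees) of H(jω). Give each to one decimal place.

|j290| = 290
|j290 + 5.9| = √(290² + 5.9²) = 290.1
|j290 + 290| = √(290² + 290²) = 410.1
|H(j290)| = 0.82 × 290 / (290.1 × 410.1) = 0.001999
20 log₁₀(0.001999) = -53.98 dB
∠(j290) = 90.00°
∠(j290 + 5.9) = arctan(290/5.9) = 88.83°
∠(j290 + 290) = arctan(290/290) = 45.00°
∠H(j290) = 90.00° − (88.83° + 45.00°) = -43.83°

|H| = -54.0 dB, ∠H = -43.8°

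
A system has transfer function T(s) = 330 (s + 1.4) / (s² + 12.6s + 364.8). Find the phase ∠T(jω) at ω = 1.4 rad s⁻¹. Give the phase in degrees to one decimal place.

∠(j1.4 + 1.4) = arctan(1.4/1.4) = 45.00°
∠[(j1.4)² + 12.6(j1.4) + 364.8] = ∠[362.84 + j17.64] = 2.78°
∠T(j1.4) = 45.00° − 2.78° = 42.22°

42.2°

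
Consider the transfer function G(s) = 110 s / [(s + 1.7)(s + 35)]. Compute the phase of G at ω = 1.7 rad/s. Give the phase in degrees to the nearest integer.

∠(j1.7) = 90.00°
∠(j1.7 + 1.7) = arctan(1.7/1.7) = 45.00°
∠(j1.7 + 35) = arctan(1.7/35) = 2.78°
∠G(j1.7) = 90.00° − (45.00° + 2.78°) = 42.22°

42°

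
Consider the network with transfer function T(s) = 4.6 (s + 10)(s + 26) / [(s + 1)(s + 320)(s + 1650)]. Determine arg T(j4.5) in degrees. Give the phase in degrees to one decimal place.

∠(j4.5 + 10) = arctan(4.5/10) = 24.23°
∠(j4.5 + 26) = arctan(4.5/26) = 9.82°
∠(j4.5 + 1) = arctan(4.5/1) = 77.47°
∠(j4.5 + 320) = arctan(4.5/320) = 0.81°
∠(j4.5 + 1650) = arctan(4.5/1650) = 0.16°
∠T(j4.5) = 24.23° + 9.82° − (77.47° + 0.81° + 0.16°) = -44.39°

-44.4°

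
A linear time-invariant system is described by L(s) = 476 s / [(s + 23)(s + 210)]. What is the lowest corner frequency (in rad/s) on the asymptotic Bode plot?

23 rad/s

Break frequencies occur at each pole and zero magnitude: 23 rad/s, 210 rad/s.
The lowest is 23 rad/s.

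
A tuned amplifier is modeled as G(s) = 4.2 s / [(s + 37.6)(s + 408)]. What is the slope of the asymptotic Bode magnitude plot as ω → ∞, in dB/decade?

With 1 zero and 2 poles, the high-frequency asymptotic slope is 20 × (1 − 2) = -20 dB/decade.

-20 dB/decade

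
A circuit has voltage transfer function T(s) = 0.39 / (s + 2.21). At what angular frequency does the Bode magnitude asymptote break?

The single real pole at s = −2.21 gives a corner at ω = 2.21 rad/s.

2.21 rad/s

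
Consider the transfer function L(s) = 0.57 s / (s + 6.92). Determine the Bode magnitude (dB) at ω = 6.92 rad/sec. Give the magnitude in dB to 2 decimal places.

-7.89 dB

|j6.92| = 6.92
|j6.92 + 6.92| = √(6.92² + 6.92²) = 9.786
|L(j6.92)| = 0.57 × 6.92 / 9.786 = 0.40305
20 log₁₀(0.40305) = -7.893 dB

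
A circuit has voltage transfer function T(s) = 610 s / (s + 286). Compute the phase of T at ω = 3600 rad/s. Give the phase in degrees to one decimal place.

4.5°

∠(j3600) = 90.00°
∠(j3600 + 286) = arctan(3600/286) = 85.46°
∠T(j3600) = 90.00° − 85.46° = 4.54°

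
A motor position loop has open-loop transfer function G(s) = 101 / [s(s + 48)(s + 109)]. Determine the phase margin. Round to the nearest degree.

Gain crossover: |G(jω)| = 1 at ω ≈ 0.0193 rad/s.
∠G(j0.0193) = −90° − arctan(0.0193/48) − arctan(0.0193/109) ≈ -90.03°
PM = 180° + (-90.03°) = 89.97°

90°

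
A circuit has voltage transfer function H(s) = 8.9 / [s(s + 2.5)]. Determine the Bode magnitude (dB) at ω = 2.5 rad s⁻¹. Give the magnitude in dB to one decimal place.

|j2.5 + 2.5| = √(2.5² + 2.5²) = 3.536
|j2.5| = 2.5
|H(j2.5)| = 8.9 / (3.536 × 2.5) = 1.0069
20 log₁₀(1.0069) = 0.06 dB

0.1 dB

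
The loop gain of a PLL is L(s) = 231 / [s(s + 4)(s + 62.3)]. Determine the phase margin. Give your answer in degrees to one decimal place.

76.4°

Gain crossover: |L(jω)| = 1 at ω ≈ 0.904 rad s⁻¹.
∠L(j0.904) = −90° − arctan(0.904/4) − arctan(0.904/62.3) ≈ -103.57°
PM = 180° + (-103.57°) = 76.43°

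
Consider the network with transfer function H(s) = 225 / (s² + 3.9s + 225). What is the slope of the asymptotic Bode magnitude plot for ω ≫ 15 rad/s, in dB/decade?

-40 dB/decade

With 0 zeros and 2 poles, the high-frequency asymptotic slope is 20 × (0 − 2) = -40 dB/decade.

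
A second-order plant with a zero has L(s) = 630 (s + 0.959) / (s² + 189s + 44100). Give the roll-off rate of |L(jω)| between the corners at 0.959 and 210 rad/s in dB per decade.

20 dB/decade

In this band the factors already past their corner are: zero at 0.959; net slope = 20 dB/decade.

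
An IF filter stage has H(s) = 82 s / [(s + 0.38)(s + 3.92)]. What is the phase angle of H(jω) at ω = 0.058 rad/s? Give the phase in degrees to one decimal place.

∠(j0.058) = 90.00°
∠(j0.058 + 0.38) = arctan(0.058/0.38) = 8.68°
∠(j0.058 + 3.92) = arctan(0.058/3.92) = 0.85°
∠H(j0.058) = 90.00° − (8.68° + 0.85°) = 80.47°

80.5 deg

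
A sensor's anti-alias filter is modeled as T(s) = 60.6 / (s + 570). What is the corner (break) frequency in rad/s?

The single real pole at s = −570 gives a corner at ω = 570 rad/s.

570 rad/s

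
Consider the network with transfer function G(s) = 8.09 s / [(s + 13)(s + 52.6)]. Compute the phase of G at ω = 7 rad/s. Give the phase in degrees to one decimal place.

54.1°

∠(j7) = 90.00°
∠(j7 + 13) = arctan(7/13) = 28.30°
∠(j7 + 52.6) = arctan(7/52.6) = 7.58°
∠G(j7) = 90.00° − (28.30° + 7.58°) = 54.12°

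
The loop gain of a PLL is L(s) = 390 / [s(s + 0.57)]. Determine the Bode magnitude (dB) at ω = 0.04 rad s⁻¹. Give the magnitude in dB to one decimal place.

|j0.04 + 0.57| = √(0.04² + 0.57²) = 0.5714
|j0.04| = 0.04
|L(j0.04)| = 390 / (0.5714 × 0.04) = 17063
20 log₁₀(17063) = 84.64 dB

84.6 dB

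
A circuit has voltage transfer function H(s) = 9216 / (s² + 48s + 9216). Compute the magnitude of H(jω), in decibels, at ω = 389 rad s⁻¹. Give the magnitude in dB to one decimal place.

-23.8 dB

|(j389)² + 48(j389) + 9216| = |-1.421e+05 + j18672| = 1.433e+05
|H(j389)| = 9216 / 1.433e+05 = 0.064301
20 log₁₀(0.064301) = -23.84 dB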